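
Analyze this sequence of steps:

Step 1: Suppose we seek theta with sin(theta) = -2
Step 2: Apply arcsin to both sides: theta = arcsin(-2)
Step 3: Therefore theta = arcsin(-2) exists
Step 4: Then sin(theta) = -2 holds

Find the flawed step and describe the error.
Step 2: Apply arcsin to both sides: theta = arcsin(-2)

Step 2 applies arcsin to -2. However, arcsin(x) is only defined for x in [-1, 1] because sin(theta) can only produce values in that range. Since |-2| > 1, arcsin(-2) is undefined. There is no angle whose sine equals -2.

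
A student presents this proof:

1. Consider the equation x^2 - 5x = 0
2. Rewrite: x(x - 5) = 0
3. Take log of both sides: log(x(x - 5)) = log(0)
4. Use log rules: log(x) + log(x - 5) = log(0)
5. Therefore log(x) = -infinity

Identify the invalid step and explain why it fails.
Step 3: Take log of both sides: log(x(x - 5)) = log(0)

Step 3 takes the logarithm of both sides, resulting in log(0) on the right side. The logarithm is only defined for positive numbers; log(0) is undefined (approaches negative infinity). This operation is invalid.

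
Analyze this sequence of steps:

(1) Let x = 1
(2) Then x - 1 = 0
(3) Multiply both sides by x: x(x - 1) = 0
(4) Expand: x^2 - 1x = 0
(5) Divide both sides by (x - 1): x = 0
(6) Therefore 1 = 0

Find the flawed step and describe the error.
Step 5: Divide both sides by (x - 1): x = 0

Step 5 divides both sides by (x - 1). However, since x = 1, we have (x - 1) = 0. Division by zero is undefined, making this step invalid.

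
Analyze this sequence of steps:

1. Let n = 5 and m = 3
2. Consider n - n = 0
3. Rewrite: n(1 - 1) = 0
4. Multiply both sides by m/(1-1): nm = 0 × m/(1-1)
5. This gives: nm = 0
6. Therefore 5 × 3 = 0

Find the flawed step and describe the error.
Step 4: Multiply both sides by m/(1-1): nm = 0 × m/(1-1)

Step 4 multiplies both sides by m/(1-1). However, 1-1 = 0, so this is multiplication by m/0, which is undefined. We cannot multiply by an undefined expression.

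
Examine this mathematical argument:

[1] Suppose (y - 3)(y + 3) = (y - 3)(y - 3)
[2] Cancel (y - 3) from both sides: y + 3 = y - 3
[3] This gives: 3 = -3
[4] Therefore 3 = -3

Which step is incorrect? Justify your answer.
Step 2: Cancel (y - 3) from both sides: y + 3 = y - 3

Step 2 cancels (y - 3) from both sides. This is only valid if (y - 3) ≠ 0, i.e., y ≠ 3. When y = 3, both sides equal zero regardless of the other factors. The correct approach requires considering y = 3 as a separate case.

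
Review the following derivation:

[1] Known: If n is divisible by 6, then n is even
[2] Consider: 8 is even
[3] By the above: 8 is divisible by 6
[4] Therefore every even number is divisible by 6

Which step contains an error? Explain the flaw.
Step 3: By the above: 8 is divisible by 6

Step 3 commits the fallacy of affirming the consequent. The known fact 'divisible by 6 → even' does NOT imply 'even → divisible by 6'. That would be the converse, which is false. For example, 8 is even but 8 ÷ 6 = 1.33, which is not an integer.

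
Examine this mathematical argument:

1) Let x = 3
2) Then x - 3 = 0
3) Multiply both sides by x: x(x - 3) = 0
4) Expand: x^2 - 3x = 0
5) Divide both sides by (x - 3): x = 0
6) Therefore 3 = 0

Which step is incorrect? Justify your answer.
Step 5: Divide both sides by (x - 3): x = 0

Step 5 divides both sides by (x - 3). However, since x = 3, we have (x - 3) = 0. Division by zero is undefined, making this step invalid.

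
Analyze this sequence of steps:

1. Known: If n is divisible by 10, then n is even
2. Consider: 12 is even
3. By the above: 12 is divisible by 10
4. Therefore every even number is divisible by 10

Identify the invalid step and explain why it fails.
Step 3: By the above: 12 is divisible by 10

Step 3 commits the fallacy of affirming the consequent. The known fact 'divisible by 10 → even' does NOT imply 'even → divisible by 10'. That would be the converse, which is false. For example, 12 is even but 12 ÷ 10 = 1.20, which is not an integer.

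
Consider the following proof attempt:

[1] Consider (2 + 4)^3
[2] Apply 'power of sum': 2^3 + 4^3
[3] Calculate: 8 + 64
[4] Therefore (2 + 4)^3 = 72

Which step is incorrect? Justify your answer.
Step 2: Apply 'power of sum': 2^3 + 4^3

Step 2 incorrectly applies a non-existent rule '(a+b)^n = a^n + b^n'. This is false in general. The correct expansion uses the binomial theorem. The actual value is (2 + 4)^3 = 6^3 = 216, not 72.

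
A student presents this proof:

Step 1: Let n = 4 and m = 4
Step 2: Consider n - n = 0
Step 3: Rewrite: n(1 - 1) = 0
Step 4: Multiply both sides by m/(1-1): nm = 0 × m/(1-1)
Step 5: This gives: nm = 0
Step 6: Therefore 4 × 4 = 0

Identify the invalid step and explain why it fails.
Step 4: Multiply both sides by m/(1-1): nm = 0 × m/(1-1)

Step 4 multiplies both sides by m/(1-1). However, 1-1 = 0, so this is multiplication by m/0, which is undefined. We cannot multiply by an undefined expression.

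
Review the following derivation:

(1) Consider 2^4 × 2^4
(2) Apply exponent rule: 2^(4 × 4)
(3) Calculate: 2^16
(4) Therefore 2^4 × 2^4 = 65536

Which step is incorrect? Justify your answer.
Step 2: Apply exponent rule: 2^(4 × 4)

Step 2 incorrectly states that a^b × a^c = a^(b×c). The correct rule is a^b × a^c = a^(b+c). The actual value is 2^4 × 2^4 = 2^8 = 256, not 2^16 = 65536.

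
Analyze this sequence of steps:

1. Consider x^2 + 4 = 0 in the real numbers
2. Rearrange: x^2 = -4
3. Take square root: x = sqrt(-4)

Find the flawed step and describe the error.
Step 3: Take square root: x = sqrt(-4)

Step 3 takes the square root of -4, which is negative. In the real number system, the square root of a negative number is undefined. The equation x^2 + 4 = 0 has no real solutions. Square roots of negative numbers only exist in the complex numbers.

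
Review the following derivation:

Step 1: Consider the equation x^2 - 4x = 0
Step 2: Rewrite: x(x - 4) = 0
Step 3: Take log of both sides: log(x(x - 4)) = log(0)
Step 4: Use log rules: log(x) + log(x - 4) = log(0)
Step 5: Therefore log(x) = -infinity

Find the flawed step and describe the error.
Step 3: Take log of both sides: log(x(x - 4)) = log(0)

Step 3 takes the logarithm of both sides, resulting in log(0) on the right side. The logarithm is only defined for positive numbers; log(0) is undefined (approaches negative infinity). This operation is invalid.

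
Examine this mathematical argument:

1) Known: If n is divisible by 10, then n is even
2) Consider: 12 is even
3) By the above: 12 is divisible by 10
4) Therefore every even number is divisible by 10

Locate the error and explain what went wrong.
Step 3: By the above: 12 is divisible by 10

Step 3 commits the fallacy of affirming the consequent. The known fact 'divisible by 10 → even' does NOT imply 'even → divisible by 10'. That would be the converse, which is false. For example, 12 is even but 12 ÷ 10 = 1.20, which is not an integer.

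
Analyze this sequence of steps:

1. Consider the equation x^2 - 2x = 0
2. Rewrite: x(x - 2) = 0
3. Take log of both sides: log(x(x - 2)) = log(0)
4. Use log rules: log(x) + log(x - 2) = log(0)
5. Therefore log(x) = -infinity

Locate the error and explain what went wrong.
Step 3: Take log of both sides: log(x(x - 2)) = log(0)

Step 3 takes the logarithm of both sides, resulting in log(0) on the right side. The logarithm is only defined for positive numbers; log(0) is undefined (approaches negative infinity). This operation is invalid.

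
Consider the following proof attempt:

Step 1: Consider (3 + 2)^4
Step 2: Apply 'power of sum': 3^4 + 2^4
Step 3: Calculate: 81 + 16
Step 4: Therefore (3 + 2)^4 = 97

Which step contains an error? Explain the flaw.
Step 2: Apply 'power of sum': 3^4 + 2^4

Step 2 incorrectly applies a non-existent rule '(a+b)^n = a^n + b^n'. This is false in general. The correct expansion uses the binomial theorem. The actual value is (3 + 2)^4 = 5^4 = 625, not 97.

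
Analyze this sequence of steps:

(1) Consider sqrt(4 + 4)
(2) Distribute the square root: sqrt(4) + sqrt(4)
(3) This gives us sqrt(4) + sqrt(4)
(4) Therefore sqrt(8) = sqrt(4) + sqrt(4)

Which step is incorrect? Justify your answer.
Step 2: Distribute the square root: sqrt(4) + sqrt(4)

Step 2 incorrectly 'distributes' the square root over addition. The square root function does not distribute: sqrt(a + b) ≠ sqrt(a) + sqrt(b). In fact, sqrt(4 + 4) = sqrt(8) ≈ 2.8284, while sqrt(4) + sqrt(4) ≈ 4.0000.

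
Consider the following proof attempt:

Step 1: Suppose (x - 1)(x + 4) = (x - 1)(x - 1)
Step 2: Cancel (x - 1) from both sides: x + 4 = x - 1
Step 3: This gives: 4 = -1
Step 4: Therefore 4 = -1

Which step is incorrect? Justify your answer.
Step 2: Cancel (x - 1) from both sides: x + 4 = x - 1

Step 2 cancels (x - 1) from both sides. This is only valid if (x - 1) ≠ 0, i.e., x ≠ 1. When x = 1, both sides equal zero regardless of the other factors. The correct approach requires considering x = 1 as a separate case.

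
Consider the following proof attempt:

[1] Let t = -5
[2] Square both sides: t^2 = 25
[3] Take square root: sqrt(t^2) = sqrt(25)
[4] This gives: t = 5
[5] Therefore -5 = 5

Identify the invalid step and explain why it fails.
Step 4: This gives: t = 5

Step 4 incorrectly states that sqrt(t^2) = t. The correct identity is sqrt(t^2) = |t|. Since t = -5 < 0, we have sqrt(t^2) = |-5| = 5, not t = -5.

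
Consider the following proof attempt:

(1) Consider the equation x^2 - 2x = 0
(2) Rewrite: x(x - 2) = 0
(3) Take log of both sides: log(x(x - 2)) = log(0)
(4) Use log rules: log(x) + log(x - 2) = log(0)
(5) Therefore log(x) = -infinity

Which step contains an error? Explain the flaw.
Step 3: Take log of both sides: log(x(x - 2)) = log(0)

Step 3 takes the logarithm of both sides, resulting in log(0) on the right side. The logarithm is only defined for positive numbers; log(0) is undefined (approaches negative infinity). This operation is invalid.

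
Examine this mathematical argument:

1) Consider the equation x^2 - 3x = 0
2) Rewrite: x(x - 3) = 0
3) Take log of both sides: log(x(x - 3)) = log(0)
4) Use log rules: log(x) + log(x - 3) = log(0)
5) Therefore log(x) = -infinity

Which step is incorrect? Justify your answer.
Step 3: Take log of both sides: log(x(x - 3)) = log(0)

Step 3 takes the logarithm of both sides, resulting in log(0) on the right side. The logarithm is only defined for positive numbers; log(0) is undefined (approaches negative infinity). This operation is invalid.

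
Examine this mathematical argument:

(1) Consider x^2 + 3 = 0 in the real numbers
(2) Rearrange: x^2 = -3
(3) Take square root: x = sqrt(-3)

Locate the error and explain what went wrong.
Step 3: Take square root: x = sqrt(-3)

Step 3 takes the square root of -3, which is negative. In the real number system, the square root of a negative number is undefined. The equation x^2 + 3 = 0 has no real solutions. Square roots of negative numbers only exist in the complex numbers.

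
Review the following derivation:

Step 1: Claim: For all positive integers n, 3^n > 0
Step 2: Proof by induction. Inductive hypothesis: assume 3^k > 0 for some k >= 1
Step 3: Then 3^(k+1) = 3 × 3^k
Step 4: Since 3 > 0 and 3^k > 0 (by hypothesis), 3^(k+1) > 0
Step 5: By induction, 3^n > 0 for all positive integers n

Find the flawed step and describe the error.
Step 5: By induction, 3^n > 0 for all positive integers n

Step 5 concludes the proof by induction, but no base case was ever established. A valid induction proof requires: (1) a base case proving 3^1 > 0, and (2) an inductive step showing IF 3^k > 0 THEN 3^(k+1) > 0. Steps 2-4 correctly establish the inductive step, but without the base case the conclusion in step 5 does not follow.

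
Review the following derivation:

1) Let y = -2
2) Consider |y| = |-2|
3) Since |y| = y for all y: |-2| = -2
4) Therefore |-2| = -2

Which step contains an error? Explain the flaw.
Step 3: Since |y| = y for all y: |-2| = -2

Step 3 incorrectly states that |y| = y for all y. The correct definition is |y| = y when y >= 0, and |y| = -y when y < 0. Since -2 < 0, we have |-2| = -(-2) = 2, not -2.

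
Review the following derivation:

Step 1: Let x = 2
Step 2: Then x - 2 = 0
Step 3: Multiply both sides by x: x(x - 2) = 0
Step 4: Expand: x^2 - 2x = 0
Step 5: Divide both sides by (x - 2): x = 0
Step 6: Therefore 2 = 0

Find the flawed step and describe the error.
Step 5: Divide both sides by (x - 2): x = 0

Step 5 divides both sides by (x - 2). However, since x = 2, we have (x - 2) = 0. Division by zero is undefined, making this step invalid.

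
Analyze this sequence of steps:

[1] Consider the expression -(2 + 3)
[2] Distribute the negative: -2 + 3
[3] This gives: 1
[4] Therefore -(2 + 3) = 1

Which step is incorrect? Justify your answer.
Step 2: Distribute the negative: -2 + 3

Step 2 incorrectly distributes the negative sign. The correct distribution is -(2 + 3) = -2 - 3 = -5. The negative must be applied to both terms, not just the first. The error treats -(2 + 3) as -2 + 3, which equals 1 instead of -5.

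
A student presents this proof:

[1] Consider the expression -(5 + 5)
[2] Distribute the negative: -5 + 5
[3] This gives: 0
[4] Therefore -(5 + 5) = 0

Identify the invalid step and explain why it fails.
Step 2: Distribute the negative: -5 + 5

Step 2 incorrectly distributes the negative sign. The correct distribution is -(5 + 5) = -5 - 5 = -10. The negative must be applied to both terms, not just the first. The error treats -(5 + 5) as -5 + 5, which equals 0 instead of -10.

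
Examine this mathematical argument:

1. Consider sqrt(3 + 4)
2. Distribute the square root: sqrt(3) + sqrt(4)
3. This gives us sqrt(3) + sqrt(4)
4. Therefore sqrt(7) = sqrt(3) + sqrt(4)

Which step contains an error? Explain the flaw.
Step 2: Distribute the square root: sqrt(3) + sqrt(4)

Step 2 incorrectly 'distributes' the square root over addition. The square root function does not distribute: sqrt(a + b) ≠ sqrt(a) + sqrt(b). In fact, sqrt(3 + 4) = sqrt(7) ≈ 2.6458, while sqrt(3) + sqrt(4) ≈ 3.7321.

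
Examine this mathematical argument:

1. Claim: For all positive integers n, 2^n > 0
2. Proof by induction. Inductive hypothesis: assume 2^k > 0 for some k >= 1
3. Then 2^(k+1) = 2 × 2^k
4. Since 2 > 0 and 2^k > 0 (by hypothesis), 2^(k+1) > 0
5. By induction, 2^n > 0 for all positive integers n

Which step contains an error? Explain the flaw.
Step 5: By induction, 2^n > 0 for all positive integers n

Step 5 concludes the proof by induction, but no base case was ever established. A valid induction proof requires: (1) a base case proving 2^1 > 0, and (2) an inductive step showing IF 2^k > 0 THEN 2^(k+1) > 0. Steps 2-4 correctly establish the inductive step, but without the base case the conclusion in step 5 does not follow.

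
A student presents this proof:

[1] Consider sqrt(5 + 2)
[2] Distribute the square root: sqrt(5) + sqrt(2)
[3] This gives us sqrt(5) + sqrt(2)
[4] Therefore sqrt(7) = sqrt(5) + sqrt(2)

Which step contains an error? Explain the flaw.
Step 2: Distribute the square root: sqrt(5) + sqrt(2)

Step 2 incorrectly 'distributes' the square root over addition. The square root function does not distribute: sqrt(a + b) ≠ sqrt(a) + sqrt(b). In fact, sqrt(5 + 2) = sqrt(7) ≈ 2.6458, while sqrt(5) + sqrt(2) ≈ 3.6503.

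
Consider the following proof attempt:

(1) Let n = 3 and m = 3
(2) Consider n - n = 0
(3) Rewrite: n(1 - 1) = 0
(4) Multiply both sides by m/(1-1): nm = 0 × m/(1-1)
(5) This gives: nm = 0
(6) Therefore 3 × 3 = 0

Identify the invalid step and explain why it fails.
Step 4: Multiply both sides by m/(1-1): nm = 0 × m/(1-1)

Step 4 multiplies both sides by m/(1-1). However, 1-1 = 0, so this is multiplication by m/0, which is undefined. We cannot multiply by an undefined expression.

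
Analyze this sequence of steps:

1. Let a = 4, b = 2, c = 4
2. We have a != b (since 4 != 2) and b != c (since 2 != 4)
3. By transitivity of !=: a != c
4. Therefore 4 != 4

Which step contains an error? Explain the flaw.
Step 3: By transitivity of !=: a != c

Step 3 incorrectly applies transitivity to the '!=' relation. Transitivity states: if a R b and b R c, then a R c. However, '!=' is not transitive. Counterexample: 4 != 2 and 2 != 4, but 4 = 4 (both equal 4). Transitivity holds for relations like <, <=, =, but not for !=.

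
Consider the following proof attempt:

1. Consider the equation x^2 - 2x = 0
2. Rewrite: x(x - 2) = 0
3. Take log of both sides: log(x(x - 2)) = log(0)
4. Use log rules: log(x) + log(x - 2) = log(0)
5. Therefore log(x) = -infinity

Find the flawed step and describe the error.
Step 3: Take log of both sides: log(x(x - 2)) = log(0)

Step 3 takes the logarithm of both sides, resulting in log(0) on the right side. The logarithm is only defined for positive numbers; log(0) is undefined (approaches negative infinity). This operation is invalid.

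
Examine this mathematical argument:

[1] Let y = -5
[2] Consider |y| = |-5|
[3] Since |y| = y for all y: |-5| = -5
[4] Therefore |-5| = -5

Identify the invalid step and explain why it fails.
Step 3: Since |y| = y for all y: |-5| = -5

Step 3 incorrectly states that |y| = y for all y. The correct definition is |y| = y when y >= 0, and |y| = -y when y < 0. Since -5 < 0, we have |-5| = -(-5) = 5, not -5.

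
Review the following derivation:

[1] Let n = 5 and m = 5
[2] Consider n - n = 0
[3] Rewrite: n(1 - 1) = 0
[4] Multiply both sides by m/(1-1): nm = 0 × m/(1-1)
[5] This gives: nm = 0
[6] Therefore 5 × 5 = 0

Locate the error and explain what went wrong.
Step 4: Multiply both sides by m/(1-1): nm = 0 × m/(1-1)

Step 4 multiplies both sides by m/(1-1). However, 1-1 = 0, so this is multiplication by m/0, which is undefined. We cannot multiply by an undefined expression.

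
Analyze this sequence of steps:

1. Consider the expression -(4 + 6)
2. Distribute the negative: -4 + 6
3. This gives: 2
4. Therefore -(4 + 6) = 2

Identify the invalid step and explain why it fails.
Step 2: Distribute the negative: -4 + 6

Step 2 incorrectly distributes the negative sign. The correct distribution is -(4 + 6) = -4 - 6 = -10. The negative must be applied to both terms, not just the first. The error treats -(4 + 6) as -4 + 6, which equals 2 instead of -10.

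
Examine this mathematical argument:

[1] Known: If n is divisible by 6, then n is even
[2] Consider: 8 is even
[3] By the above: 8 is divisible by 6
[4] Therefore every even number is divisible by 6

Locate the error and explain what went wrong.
Step 3: By the above: 8 is divisible by 6

Step 3 commits the fallacy of affirming the consequent. The known fact 'divisible by 6 → even' does NOT imply 'even → divisible by 6'. That would be the converse, which is false. For example, 8 is even but 8 ÷ 6 = 1.33, which is not an integer.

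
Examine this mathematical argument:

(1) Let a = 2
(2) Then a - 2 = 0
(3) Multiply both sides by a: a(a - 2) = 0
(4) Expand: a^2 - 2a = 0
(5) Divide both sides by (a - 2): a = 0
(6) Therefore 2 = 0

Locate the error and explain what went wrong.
Step 5: Divide both sides by (a - 2): a = 0

Step 5 divides both sides by (a - 2). However, since a = 2, we have (a - 2) = 0. Division by zero is undefined, making this step invalid.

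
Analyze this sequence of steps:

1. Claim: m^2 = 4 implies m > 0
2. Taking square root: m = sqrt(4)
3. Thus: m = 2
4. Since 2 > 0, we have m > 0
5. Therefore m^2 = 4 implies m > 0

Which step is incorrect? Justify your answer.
Step 2: Taking square root: m = sqrt(4)

Step 2 takes the square root and assumes the positive root only. The equation m^2 = 4 actually has two solutions: m = 2 and m = -2. The proof silently assumes m > 0 without justification, then uses this assumption to conclude m > 0, which is circular. The counterexample m = -2 shows the claim is false.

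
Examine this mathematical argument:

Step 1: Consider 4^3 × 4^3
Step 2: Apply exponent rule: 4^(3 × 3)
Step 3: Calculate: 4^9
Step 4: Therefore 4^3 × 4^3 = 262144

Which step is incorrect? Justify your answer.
Step 2: Apply exponent rule: 4^(3 × 3)

Step 2 incorrectly states that a^b × a^c = a^(b×c). The correct rule is a^b × a^c = a^(b+c). The actual value is 4^3 × 4^3 = 4^6 = 4096, not 4^9 = 262144.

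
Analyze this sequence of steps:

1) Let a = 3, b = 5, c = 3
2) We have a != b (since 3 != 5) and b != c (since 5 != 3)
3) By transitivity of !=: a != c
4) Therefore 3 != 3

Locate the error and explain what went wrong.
Step 3: By transitivity of !=: a != c

Step 3 incorrectly applies transitivity to the '!=' relation. Transitivity states: if a R b and b R c, then a R c. However, '!=' is not transitive. Counterexample: 3 != 5 and 5 != 3, but 3 = 3 (both equal 3). Transitivity holds for relations like <, <=, =, but not for !=.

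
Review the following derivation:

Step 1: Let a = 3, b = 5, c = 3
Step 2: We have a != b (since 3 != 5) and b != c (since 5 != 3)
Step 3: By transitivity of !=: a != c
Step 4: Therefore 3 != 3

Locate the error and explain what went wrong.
Step 3: By transitivity of !=: a != c

Step 3 incorrectly applies transitivity to the '!=' relation. Transitivity states: if a R b and b R c, then a R c. However, '!=' is not transitive. Counterexample: 3 != 5 and 5 != 3, but 3 = 3 (both equal 3). Transitivity holds for relations like <, <=, =, but not for !=.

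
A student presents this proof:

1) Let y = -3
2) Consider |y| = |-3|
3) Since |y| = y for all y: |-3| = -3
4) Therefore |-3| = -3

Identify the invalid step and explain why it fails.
Step 3: Since |y| = y for all y: |-3| = -3

Step 3 incorrectly states that |y| = y for all y. The correct definition is |y| = y when y >= 0, and |y| = -y when y < 0. Since -3 < 0, we have |-3| = -(-3) = 3, not -3.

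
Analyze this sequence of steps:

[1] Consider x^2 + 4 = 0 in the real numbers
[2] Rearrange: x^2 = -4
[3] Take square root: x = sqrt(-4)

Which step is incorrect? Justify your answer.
Step 3: Take square root: x = sqrt(-4)

Step 3 takes the square root of -4, which is negative. In the real number system, the square root of a negative number is undefined. The equation x^2 + 4 = 0 has no real solutions. Square roots of negative numbers only exist in the complex numbers.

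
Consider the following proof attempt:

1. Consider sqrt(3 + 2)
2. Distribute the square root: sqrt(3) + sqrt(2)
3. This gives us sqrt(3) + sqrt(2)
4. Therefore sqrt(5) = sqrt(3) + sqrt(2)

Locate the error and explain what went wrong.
Step 2: Distribute the square root: sqrt(3) + sqrt(2)

Step 2 incorrectly 'distributes' the square root over addition. The square root function does not distribute: sqrt(a + b) ≠ sqrt(a) + sqrt(b). In fact, sqrt(3 + 2) = sqrt(5) ≈ 2.2361, while sqrt(3) + sqrt(2) ≈ 3.1463.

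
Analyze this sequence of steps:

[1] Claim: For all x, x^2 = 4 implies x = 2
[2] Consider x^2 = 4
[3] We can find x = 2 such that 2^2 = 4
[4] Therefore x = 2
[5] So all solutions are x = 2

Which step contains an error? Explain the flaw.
Step 4: Therefore x = 2

Step 4 incorrectly concludes that x = 2 is the only solution. The proof shows that x = 2 is A solution (existence), but does not show it is the ONLY solution (uniqueness). In fact, x = -2 is also a solution since (-2)^2 = 4. Finding one solution doesn't prove there are no others.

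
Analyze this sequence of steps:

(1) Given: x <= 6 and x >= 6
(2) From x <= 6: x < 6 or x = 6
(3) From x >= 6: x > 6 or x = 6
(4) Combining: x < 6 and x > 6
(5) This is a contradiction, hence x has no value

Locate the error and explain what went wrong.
Step 4: Combining: x < 6 and x > 6

Step 4 incorrectly combines the conditions. From x <= 6 and x >= 6, the intersection is x = 6. The error treats the 'or' cases as 'and' requirements. The correct conclusion is that x = 6 is the unique solution, not that no solution exists.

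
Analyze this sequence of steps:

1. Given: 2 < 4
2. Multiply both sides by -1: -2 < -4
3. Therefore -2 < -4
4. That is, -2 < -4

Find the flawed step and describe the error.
Step 2: Multiply both sides by -1: -2 < -4

Step 2 multiplies both sides by -1 but fails to reverse the inequality sign. When multiplying (or dividing) an inequality by a negative number, the direction must be reversed. Since 2 < 4, we should get -2 > -4, i.e., -2 > -4.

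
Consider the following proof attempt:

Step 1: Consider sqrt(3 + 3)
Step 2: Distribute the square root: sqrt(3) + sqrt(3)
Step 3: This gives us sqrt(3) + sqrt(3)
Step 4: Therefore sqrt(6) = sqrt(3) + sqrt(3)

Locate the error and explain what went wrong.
Step 2: Distribute the square root: sqrt(3) + sqrt(3)

Step 2 incorrectly 'distributes' the square root over addition. The square root function does not distribute: sqrt(a + b) ≠ sqrt(a) + sqrt(b). In fact, sqrt(3 + 3) = sqrt(6) ≈ 2.4495, while sqrt(3) + sqrt(3) ≈ 3.4641.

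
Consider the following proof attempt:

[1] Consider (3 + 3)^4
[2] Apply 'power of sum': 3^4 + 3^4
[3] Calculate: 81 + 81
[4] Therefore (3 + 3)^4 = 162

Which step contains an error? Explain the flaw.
Step 2: Apply 'power of sum': 3^4 + 3^4

Step 2 incorrectly applies a non-existent rule '(a+b)^n = a^n + b^n'. This is false in general. The correct expansion uses the binomial theorem. The actual value is (3 + 3)^4 = 6^4 = 1296, not 162.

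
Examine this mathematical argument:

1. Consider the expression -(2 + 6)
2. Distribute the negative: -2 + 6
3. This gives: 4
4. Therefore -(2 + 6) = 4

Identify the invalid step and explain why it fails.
Step 2: Distribute the negative: -2 + 6

Step 2 incorrectly distributes the negative sign. The correct distribution is -(2 + 6) = -2 - 6 = -8. The negative must be applied to both terms, not just the first. The error treats -(2 + 6) as -2 + 6, which equals 4 instead of -8.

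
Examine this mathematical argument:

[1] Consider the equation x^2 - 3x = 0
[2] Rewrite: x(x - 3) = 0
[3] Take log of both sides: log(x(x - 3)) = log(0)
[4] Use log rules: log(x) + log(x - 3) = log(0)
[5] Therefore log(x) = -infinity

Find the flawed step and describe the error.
Step 3: Take log of both sides: log(x(x - 3)) = log(0)

Step 3 takes the logarithm of both sides, resulting in log(0) on the right side. The logarithm is only defined for positive numbers; log(0) is undefined (approaches negative infinity). This operation is invalid.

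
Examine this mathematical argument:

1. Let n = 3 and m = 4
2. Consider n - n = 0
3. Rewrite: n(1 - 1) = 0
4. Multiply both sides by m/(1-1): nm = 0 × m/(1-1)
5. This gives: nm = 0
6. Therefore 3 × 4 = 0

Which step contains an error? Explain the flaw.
Step 4: Multiply both sides by m/(1-1): nm = 0 × m/(1-1)

Step 4 multiplies both sides by m/(1-1). However, 1-1 = 0, so this is multiplication by m/0, which is undefined. We cannot multiply by an undefined expression.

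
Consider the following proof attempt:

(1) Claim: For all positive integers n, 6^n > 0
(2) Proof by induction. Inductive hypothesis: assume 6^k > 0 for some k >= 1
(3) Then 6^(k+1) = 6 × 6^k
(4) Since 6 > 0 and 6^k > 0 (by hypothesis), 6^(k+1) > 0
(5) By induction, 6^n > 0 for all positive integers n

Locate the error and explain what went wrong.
Step 5: By induction, 6^n > 0 for all positive integers n

Step 5 concludes the proof by induction, but no base case was ever established. A valid induction proof requires: (1) a base case proving 6^1 > 0, and (2) an inductive step showing IF 6^k > 0 THEN 6^(k+1) > 0. Steps 2-4 correctly establish the inductive step, but without the base case the conclusion in step 5 does not follow.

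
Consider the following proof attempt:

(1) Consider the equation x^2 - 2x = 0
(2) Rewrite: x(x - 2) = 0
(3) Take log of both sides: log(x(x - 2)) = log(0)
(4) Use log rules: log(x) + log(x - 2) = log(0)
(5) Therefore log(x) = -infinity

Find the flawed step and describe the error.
Step 3: Take log of both sides: log(x(x - 2)) = log(0)

Step 3 takes the logarithm of both sides, resulting in log(0) on the right side. The logarithm is only defined for positive numbers; log(0) is undefined (approaches negative infinity). This operation is invalid.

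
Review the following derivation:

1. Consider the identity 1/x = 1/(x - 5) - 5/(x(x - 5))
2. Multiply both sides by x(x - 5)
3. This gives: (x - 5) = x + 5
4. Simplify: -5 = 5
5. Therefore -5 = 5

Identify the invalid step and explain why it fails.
Step 3: This gives: (x - 5) = x + 5

Step 3 makes a sign error when clearing denominators. Multiplying -5/(x(x - 5)) by x(x - 5) gives -5, not +5. The correct result is (x - 5) = x - 5, which is trivially true, not (x - 5) = x + 5. (Step 1 is a valid identity: 1/(x - 5) - 5/(x(x - 5)) = (x - 5)/(x(x - 5)) = 1/x.)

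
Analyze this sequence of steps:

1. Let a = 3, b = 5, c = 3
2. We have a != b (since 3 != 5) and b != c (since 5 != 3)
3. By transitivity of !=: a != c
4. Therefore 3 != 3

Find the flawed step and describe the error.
Step 3: By transitivity of !=: a != c

Step 3 incorrectly applies transitivity to the '!=' relation. Transitivity states: if a R b and b R c, then a R c. However, '!=' is not transitive. Counterexample: 3 != 5 and 5 != 3, but 3 = 3 (both equal 3). Transitivity holds for relations like <, <=, =, but not for !=.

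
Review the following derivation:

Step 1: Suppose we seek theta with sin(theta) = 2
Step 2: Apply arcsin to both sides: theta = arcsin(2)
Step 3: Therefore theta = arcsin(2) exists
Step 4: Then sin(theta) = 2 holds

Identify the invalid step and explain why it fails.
Step 2: Apply arcsin to both sides: theta = arcsin(2)

Step 2 applies arcsin to 2. However, arcsin(x) is only defined for x in [-1, 1] because sin(theta) can only produce values in that range. Since |2| > 1, arcsin(2) is undefined. There is no angle whose sine equals 2.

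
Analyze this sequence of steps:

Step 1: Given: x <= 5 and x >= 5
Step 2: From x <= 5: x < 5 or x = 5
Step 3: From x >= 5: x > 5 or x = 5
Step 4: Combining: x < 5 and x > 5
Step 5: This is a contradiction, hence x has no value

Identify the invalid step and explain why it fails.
Step 4: Combining: x < 5 and x > 5

Step 4 incorrectly combines the conditions. From x <= 5 and x >= 5, the intersection is x = 5. The error treats the 'or' cases as 'and' requirements. The correct conclusion is that x = 5 is the unique solution, not that no solution exists.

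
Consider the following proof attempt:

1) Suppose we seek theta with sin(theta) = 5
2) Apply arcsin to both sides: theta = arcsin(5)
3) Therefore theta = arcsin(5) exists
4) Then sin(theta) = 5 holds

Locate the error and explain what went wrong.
Step 2: Apply arcsin to both sides: theta = arcsin(5)

Step 2 applies arcsin to 5. However, arcsin(x) is only defined for x in [-1, 1] because sin(theta) can only produce values in that range. Since |5| > 1, arcsin(5) is undefined. There is no angle whose sine equals 5.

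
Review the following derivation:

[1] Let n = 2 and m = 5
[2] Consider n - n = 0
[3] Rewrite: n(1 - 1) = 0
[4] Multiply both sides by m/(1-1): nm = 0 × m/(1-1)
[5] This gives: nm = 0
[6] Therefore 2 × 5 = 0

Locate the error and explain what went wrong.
Step 4: Multiply both sides by m/(1-1): nm = 0 × m/(1-1)

Step 4 multiplies both sides by m/(1-1). However, 1-1 = 0, so this is multiplication by m/0, which is undefined. We cannot multiply by an undefined expression.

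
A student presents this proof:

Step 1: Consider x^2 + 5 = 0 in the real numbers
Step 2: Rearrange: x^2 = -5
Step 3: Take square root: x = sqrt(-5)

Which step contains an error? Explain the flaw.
Step 3: Take square root: x = sqrt(-5)

Step 3 takes the square root of -5, which is negative. In the real number system, the square root of a negative number is undefined. The equation x^2 + 5 = 0 has no real solutions. Square roots of negative numbers only exist in the complex numbers.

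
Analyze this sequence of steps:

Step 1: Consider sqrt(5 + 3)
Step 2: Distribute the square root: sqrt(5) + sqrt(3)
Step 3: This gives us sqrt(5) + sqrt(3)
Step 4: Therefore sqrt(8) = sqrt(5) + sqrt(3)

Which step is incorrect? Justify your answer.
Step 2: Distribute the square root: sqrt(5) + sqrt(3)

Step 2 incorrectly 'distributes' the square root over addition. The square root function does not distribute: sqrt(a + b) ≠ sqrt(a) + sqrt(b). In fact, sqrt(5 + 3) = sqrt(8) ≈ 2.8284, while sqrt(5) + sqrt(3) ≈ 3.9681.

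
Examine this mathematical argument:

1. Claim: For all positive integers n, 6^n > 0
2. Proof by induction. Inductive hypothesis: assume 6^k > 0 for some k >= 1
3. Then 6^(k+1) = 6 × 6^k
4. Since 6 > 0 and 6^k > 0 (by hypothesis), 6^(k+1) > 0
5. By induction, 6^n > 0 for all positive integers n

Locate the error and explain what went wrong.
Step 5: By induction, 6^n > 0 for all positive integers n

Step 5 concludes the proof by induction, but no base case was ever established. A valid induction proof requires: (1) a base case proving 6^1 > 0, and (2) an inductive step showing IF 6^k > 0 THEN 6^(k+1) > 0. Steps 2-4 correctly establish the inductive step, but without the base case the conclusion in step 5 does not follow.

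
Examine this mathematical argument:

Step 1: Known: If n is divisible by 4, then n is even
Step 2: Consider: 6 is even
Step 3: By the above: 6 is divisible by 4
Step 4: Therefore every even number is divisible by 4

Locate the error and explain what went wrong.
Step 3: By the above: 6 is divisible by 4

Step 3 commits the fallacy of affirming the consequent. The known fact 'divisible by 4 → even' does NOT imply 'even → divisible by 4'. That would be the converse, which is false. For example, 6 is even but 6 ÷ 4 = 1.50, which is not an integer.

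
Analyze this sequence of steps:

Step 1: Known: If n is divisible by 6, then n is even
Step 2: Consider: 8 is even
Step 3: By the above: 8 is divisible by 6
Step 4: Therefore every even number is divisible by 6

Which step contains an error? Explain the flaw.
Step 3: By the above: 8 is divisible by 6

Step 3 commits the fallacy of affirming the consequent. The known fact 'divisible by 6 → even' does NOT imply 'even → divisible by 6'. That would be the converse, which is false. For example, 8 is even but 8 ÷ 6 = 1.33, which is not an integer.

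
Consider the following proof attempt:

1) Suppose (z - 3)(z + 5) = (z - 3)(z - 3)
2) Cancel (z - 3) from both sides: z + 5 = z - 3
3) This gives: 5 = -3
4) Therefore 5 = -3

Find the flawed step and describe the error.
Step 2: Cancel (z - 3) from both sides: z + 5 = z - 3

Step 2 cancels (z - 3) from both sides. This is only valid if (z - 3) ≠ 0, i.e., z ≠ 3. When z = 3, both sides equal zero regardless of the other factors. The correct approach requires considering z = 3 as a separate case.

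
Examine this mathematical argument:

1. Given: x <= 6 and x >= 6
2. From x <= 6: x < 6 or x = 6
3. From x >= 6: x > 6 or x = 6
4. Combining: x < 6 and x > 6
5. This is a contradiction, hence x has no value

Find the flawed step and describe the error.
Step 4: Combining: x < 6 and x > 6

Step 4 incorrectly combines the conditions. From x <= 6 and x >= 6, the intersection is x = 6. The error treats the 'or' cases as 'and' requirements. The correct conclusion is that x = 6 is the unique solution, not that no solution exists.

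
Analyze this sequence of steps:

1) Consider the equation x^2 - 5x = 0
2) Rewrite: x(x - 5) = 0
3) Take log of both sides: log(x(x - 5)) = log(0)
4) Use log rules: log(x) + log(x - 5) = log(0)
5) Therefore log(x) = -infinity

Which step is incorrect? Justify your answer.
Step 3: Take log of both sides: log(x(x - 5)) = log(0)

Step 3 takes the logarithm of both sides, resulting in log(0) on the right side. The logarithm is only defined for positive numbers; log(0) is undefined (approaches negative infinity). This operation is invalid.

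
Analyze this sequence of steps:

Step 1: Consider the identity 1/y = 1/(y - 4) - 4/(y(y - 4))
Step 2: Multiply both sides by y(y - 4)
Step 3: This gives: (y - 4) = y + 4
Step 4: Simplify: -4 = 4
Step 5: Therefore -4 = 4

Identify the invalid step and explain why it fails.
Step 3: This gives: (y - 4) = y + 4

Step 3 makes a sign error when clearing denominators. Multiplying -4/(y(y - 4)) by y(y - 4) gives -4, not +4. The correct result is (y - 4) = y - 4, which is trivially true, not (y - 4) = y + 4. (Step 1 is a valid identity: 1/(y - 4) - 4/(y(y - 4)) = (y - 4)/(y(y - 4)) = 1/y.)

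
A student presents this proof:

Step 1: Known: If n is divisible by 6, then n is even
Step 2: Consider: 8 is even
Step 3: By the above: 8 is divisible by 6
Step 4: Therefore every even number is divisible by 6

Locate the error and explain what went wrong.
Step 3: By the above: 8 is divisible by 6

Step 3 commits the fallacy of affirming the consequent. The known fact 'divisible by 6 → even' does NOT imply 'even → divisible by 6'. That would be the converse, which is false. For example, 8 is even but 8 ÷ 6 = 1.33, which is not an integer.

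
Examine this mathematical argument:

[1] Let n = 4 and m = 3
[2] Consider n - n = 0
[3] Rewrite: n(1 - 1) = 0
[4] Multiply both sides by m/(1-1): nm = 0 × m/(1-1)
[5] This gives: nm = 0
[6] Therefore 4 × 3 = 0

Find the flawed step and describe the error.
Step 4: Multiply both sides by m/(1-1): nm = 0 × m/(1-1)

Step 4 multiplies both sides by m/(1-1). However, 1-1 = 0, so this is multiplication by m/0, which is undefined. We cannot multiply by an undefined expression.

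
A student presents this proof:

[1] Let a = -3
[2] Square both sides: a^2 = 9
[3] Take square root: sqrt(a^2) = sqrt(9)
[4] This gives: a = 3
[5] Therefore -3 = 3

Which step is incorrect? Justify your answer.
Step 4: This gives: a = 3

Step 4 incorrectly states that sqrt(a^2) = a. The correct identity is sqrt(a^2) = |a|. Since a = -3 < 0, we have sqrt(a^2) = |-3| = 3, not a = -3.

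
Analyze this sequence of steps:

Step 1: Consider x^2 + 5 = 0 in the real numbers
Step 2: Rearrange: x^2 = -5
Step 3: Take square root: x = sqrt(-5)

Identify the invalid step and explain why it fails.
Step 3: Take square root: x = sqrt(-5)

Step 3 takes the square root of -5, which is negative. In the real number system, the square root of a negative number is undefined. The equation x^2 + 5 = 0 has no real solutions. Square roots of negative numbers only exist in the complex numbers.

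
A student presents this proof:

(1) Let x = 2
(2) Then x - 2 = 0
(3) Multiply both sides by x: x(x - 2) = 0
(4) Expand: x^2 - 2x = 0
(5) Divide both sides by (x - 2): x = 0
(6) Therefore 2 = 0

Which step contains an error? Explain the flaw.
Step 5: Divide both sides by (x - 2): x = 0

Step 5 divides both sides by (x - 2). However, since x = 2, we have (x - 2) = 0. Division by zero is undefined, making this step invalid.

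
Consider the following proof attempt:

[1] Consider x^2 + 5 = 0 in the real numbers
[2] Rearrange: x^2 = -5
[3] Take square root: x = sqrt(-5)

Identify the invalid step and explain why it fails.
Step 3: Take square root: x = sqrt(-5)

Step 3 takes the square root of -5, which is negative. In the real number system, the square root of a negative number is undefined. The equation x^2 + 5 = 0 has no real solutions. Square roots of negative numbers only exist in the complex numbers.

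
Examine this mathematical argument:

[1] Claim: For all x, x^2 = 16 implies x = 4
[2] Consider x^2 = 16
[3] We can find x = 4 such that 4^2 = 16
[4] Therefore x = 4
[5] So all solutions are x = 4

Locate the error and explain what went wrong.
Step 4: Therefore x = 4

Step 4 incorrectly concludes that x = 4 is the only solution. The proof shows that x = 4 is A solution (existence), but does not show it is the ONLY solution (uniqueness). In fact, x = -4 is also a solution since (-4)^2 = 16. Finding one solution doesn't prove there are no others.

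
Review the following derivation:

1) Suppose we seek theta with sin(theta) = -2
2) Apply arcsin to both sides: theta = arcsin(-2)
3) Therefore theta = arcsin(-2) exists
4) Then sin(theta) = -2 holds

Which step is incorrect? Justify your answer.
Step 2: Apply arcsin to both sides: theta = arcsin(-2)

Step 2 applies arcsin to -2. However, arcsin(x) is only defined for x in [-1, 1] because sin(theta) can only produce values in that range. Since |-2| > 1, arcsin(-2) is undefined. There is no angle whose sine equals -2.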